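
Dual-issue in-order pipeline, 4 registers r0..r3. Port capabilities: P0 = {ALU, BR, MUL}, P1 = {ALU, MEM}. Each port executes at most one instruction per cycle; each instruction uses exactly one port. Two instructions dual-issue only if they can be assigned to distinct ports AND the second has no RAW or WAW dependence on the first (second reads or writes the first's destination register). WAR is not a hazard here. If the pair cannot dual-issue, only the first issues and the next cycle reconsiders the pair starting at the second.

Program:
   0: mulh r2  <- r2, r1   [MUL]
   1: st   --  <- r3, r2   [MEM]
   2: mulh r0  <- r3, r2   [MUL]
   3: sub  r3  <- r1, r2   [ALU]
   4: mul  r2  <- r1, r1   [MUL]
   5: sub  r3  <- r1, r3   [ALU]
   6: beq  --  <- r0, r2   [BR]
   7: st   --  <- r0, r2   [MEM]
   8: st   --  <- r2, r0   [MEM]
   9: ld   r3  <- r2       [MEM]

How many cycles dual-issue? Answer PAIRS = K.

t=0 i0:mulh ; RAW r2
t=1 i1,i2:st;mulh ; dual
t=2 i3,i4:sub;mul ; dual
t=3 i5,i6:sub;beq ; dual
t=4 i7:st ; no-port MEM/MEM
t=5 i8:st ; no-port MEM/MEM
t=6 i9:ld ; tail

PAIRS = 3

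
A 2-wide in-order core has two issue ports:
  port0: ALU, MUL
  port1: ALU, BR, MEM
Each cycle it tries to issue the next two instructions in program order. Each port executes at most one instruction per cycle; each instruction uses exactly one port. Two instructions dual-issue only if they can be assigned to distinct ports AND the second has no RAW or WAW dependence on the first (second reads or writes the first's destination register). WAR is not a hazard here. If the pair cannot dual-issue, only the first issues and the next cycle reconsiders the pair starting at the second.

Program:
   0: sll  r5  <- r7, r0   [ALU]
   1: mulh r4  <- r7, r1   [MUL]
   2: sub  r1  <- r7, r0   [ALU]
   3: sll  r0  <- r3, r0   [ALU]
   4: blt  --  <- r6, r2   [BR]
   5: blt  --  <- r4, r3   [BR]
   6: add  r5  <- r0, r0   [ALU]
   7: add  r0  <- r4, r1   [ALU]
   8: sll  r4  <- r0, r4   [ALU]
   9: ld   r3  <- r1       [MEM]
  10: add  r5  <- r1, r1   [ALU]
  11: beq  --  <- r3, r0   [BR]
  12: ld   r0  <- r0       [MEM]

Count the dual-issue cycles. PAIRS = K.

#0 head=0: sll.ALU/mulh.MUL i0/i1 pair
#1 head=2: sub.ALU/sll.ALU i2/i3 pair
#2 head=4: blt.BR i4 no-port BR/BR
#3 head=5: blt.BR/add.ALU i5/i6 pair
#4 head=7: add.ALU i7 RAW r0
#5 head=8: sll.ALU/ld.MEM i8/i9 pair
#6 head=10: add.ALU/beq.BR i10/i11 pair
#7 head=12: ld.MEM i12 tail

PAIRS = 5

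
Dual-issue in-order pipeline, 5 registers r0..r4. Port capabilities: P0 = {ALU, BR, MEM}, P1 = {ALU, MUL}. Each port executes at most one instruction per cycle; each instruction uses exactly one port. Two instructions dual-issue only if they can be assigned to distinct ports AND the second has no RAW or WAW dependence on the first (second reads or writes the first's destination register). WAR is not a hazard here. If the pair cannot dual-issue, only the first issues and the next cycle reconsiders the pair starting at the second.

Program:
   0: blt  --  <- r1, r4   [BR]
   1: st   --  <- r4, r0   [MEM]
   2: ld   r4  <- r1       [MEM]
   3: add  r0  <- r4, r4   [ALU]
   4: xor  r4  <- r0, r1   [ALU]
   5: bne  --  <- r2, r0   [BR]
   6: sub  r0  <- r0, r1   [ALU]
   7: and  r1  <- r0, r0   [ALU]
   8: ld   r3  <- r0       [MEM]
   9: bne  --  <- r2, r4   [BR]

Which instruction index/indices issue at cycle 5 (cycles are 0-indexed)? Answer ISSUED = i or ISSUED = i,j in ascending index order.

0. blt @i0  | no-port BR/MEM
1. st @i1  | no-port MEM/MEM
2. ld @i2  | RAW r4
3. add @i3  | RAW r0
4. xor;bne @i4+i5  | 2-wide
5. sub @i6  | RAW r0
6. and;ld @i7+i8  | 2-wide
7. bne @i9  | tail

ISSUED = 6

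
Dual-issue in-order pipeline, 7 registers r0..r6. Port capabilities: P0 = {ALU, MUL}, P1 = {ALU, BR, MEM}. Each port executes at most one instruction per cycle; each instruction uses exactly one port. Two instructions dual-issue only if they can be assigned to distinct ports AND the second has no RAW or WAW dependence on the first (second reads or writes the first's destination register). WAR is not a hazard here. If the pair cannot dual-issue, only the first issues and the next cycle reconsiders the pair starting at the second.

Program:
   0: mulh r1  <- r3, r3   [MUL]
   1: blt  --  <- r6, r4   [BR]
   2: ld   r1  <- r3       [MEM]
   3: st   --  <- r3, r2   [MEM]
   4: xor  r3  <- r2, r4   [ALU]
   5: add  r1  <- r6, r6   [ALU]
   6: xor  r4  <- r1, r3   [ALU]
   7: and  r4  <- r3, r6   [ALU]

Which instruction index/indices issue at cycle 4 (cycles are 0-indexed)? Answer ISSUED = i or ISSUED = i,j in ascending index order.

ISSUED = 6

t=0 i0/i1:mulh.MUL blt.BR ; pair
t=1 i2:ld.MEM ; no-port MEM/MEM
t=2 i3/i4:st.MEM xor.ALU ; pair
t=3 i5:add.ALU ; RAW r1
t=4 i6:xor.ALU ; WAW r4
t=5 i7:and.ALU ; tail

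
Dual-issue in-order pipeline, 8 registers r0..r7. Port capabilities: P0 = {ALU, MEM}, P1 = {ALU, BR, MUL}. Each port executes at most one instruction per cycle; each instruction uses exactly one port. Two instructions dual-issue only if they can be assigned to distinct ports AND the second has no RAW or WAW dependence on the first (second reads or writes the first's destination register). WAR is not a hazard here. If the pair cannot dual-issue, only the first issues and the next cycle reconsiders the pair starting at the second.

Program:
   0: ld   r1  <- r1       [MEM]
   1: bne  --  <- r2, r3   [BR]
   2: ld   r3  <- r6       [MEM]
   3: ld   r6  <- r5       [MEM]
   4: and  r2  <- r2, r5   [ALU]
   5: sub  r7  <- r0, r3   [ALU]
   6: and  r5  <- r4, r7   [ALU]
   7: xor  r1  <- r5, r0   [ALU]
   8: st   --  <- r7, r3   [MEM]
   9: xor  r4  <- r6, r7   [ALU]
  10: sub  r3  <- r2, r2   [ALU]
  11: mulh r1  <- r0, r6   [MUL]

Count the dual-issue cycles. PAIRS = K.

PAIRS = 4

#0 head=0: ld;bne i0+i1 pair
#1 head=2: ld i2 no-port MEM/MEM
#2 head=3: ld;and i3+i4 pair
#3 head=5: sub i5 RAW r7
#4 head=6: and i6 RAW r5
#5 head=7: xor;st i7+i8 pair
#6 head=9: xor;sub i9+i10 pair
#7 head=11: mulh i11 tail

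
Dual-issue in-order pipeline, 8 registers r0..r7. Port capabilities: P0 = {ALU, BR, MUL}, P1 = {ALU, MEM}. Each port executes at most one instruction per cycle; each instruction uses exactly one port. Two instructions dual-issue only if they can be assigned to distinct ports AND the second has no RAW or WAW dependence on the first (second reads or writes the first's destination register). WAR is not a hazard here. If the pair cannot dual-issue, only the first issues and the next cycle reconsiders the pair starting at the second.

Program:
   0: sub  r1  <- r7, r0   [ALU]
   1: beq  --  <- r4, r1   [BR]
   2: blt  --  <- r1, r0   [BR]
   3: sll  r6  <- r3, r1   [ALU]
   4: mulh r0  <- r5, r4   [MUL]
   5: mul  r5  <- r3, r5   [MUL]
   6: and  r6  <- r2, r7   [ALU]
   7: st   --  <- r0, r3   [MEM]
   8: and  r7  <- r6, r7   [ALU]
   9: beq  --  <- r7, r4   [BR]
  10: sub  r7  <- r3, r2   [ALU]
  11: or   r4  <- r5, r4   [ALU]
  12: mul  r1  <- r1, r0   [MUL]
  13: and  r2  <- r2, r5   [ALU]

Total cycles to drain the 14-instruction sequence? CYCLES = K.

0. sub @i0  | RAW r1
1. beq @i1  | no-port BR/BR
2. blt sll @i2+i3  | dual
3. mulh @i4  | no-port MUL/MUL
4. mul and @i5+i6  | dual
5. st and @i7+i8  | dual
6. beq sub @i9+i10  | dual
7. or mul @i11+i12  | dual
8. and @i13  | tail

CYCLES = 9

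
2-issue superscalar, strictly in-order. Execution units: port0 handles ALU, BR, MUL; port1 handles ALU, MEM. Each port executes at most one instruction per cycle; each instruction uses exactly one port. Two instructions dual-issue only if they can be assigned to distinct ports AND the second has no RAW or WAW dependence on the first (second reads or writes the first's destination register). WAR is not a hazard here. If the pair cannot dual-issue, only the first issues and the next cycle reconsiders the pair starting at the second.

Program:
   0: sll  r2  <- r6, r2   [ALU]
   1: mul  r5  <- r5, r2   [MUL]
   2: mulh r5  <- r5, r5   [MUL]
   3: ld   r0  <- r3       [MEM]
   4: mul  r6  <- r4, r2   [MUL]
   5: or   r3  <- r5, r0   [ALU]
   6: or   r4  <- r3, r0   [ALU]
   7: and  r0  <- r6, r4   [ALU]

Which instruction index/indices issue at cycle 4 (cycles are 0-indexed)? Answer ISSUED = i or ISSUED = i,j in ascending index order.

#0 head=0: sll i0 RAW r2
#1 head=1: mul i1 no-port MUL/MUL
#2 head=2: mulh ld i2&i3 pair
#3 head=4: mul or i4&i5 pair
#4 head=6: or i6 RAW r4
#5 head=7: and i7 tail

ISSUED = 6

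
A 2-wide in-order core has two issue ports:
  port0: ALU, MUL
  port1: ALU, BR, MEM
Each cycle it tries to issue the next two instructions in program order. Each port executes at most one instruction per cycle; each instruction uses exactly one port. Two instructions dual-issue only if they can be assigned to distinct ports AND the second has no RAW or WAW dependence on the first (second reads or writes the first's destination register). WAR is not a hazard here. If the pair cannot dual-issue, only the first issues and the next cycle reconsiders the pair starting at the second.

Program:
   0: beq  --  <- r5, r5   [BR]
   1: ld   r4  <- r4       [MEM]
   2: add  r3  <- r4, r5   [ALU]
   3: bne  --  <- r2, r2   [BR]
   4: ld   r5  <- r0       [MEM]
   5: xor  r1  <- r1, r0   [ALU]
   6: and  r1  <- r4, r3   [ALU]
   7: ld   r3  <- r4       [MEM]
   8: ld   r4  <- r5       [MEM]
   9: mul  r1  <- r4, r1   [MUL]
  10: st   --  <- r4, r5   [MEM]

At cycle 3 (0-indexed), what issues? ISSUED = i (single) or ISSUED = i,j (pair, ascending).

t=0 i0:beq ; no-port BR/MEM
t=1 i1:ld ; RAW r4
t=2 i2/i3:add bne ; 2-wide
t=3 i4/i5:ld xor ; 2-wide
t=4 i6/i7:and ld ; 2-wide
t=5 i8:ld ; RAW r4
t=6 i9/i10:mul st ; 2-wide

ISSUED = 4,5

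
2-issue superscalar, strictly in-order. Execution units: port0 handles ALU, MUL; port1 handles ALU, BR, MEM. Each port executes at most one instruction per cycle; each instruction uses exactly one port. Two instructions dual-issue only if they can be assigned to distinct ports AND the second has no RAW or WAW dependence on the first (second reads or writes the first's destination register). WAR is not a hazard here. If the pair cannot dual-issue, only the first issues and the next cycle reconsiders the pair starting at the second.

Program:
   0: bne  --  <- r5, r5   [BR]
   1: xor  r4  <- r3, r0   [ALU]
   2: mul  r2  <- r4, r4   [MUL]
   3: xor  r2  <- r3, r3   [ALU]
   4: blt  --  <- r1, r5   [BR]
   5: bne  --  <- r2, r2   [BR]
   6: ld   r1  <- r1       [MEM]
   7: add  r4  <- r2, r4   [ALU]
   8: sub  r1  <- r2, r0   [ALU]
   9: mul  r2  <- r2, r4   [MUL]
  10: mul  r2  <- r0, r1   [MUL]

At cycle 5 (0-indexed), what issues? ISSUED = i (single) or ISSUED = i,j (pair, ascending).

ISSUED = 8,9

t=0 i0&i1:bne.BR+xor.ALU ; 2-wide
t=1 i2:mul.MUL ; WAW r2
t=2 i3&i4:xor.ALU+blt.BR ; 2-wide
t=3 i5:bne.BR ; no-port BR/MEM
t=4 i6&i7:ld.MEM+add.ALU ; 2-wide
t=5 i8&i9:sub.ALU+mul.MUL ; 2-wide
t=6 i10:mul.MUL ; tail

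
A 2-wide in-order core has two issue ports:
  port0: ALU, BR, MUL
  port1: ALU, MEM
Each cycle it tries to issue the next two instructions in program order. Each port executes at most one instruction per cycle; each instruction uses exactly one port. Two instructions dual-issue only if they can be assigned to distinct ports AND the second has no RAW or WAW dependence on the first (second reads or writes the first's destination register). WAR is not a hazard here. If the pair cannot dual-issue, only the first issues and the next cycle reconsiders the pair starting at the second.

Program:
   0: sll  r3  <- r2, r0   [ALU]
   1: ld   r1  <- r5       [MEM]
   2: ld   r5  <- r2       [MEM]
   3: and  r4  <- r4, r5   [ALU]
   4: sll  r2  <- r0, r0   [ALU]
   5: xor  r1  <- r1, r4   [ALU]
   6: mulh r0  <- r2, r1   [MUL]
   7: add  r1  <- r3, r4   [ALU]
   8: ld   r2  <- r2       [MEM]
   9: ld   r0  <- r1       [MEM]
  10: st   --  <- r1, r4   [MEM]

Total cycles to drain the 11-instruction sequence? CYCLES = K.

CYCLES = 8

0. sll ld @i0/i1  | pair
1. ld @i2  | RAW r5
2. and sll @i3/i4  | pair
3. xor @i5  | RAW r1
4. mulh add @i6/i7  | pair
5. ld @i8  | no-port MEM/MEM
6. ld @i9  | no-port MEM/MEM
7. st @i10  | tail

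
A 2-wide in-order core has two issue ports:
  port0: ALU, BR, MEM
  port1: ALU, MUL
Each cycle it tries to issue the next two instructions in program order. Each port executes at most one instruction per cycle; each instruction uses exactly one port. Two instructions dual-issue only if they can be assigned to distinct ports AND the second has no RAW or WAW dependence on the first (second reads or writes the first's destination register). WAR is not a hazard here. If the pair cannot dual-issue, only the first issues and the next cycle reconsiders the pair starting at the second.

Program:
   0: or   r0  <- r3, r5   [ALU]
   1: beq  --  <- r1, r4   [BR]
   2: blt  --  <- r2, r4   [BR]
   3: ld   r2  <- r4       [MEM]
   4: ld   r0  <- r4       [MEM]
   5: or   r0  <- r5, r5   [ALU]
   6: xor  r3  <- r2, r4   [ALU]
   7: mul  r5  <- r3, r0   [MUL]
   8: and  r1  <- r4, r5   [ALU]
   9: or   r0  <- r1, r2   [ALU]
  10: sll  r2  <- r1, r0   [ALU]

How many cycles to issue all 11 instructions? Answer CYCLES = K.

CYCLES = 9

0. or.ALU+beq.BR @i0/i1  | dual
1. blt.BR @i2  | no-port BR/MEM
2. ld.MEM @i3  | no-port MEM/MEM
3. ld.MEM @i4  | WAW r0
4. or.ALU+xor.ALU @i5/i6  | dual
5. mul.MUL @i7  | RAW r5
6. and.ALU @i8  | RAW r1
7. or.ALU @i9  | RAW r0
8. sll.ALU @i10  | tail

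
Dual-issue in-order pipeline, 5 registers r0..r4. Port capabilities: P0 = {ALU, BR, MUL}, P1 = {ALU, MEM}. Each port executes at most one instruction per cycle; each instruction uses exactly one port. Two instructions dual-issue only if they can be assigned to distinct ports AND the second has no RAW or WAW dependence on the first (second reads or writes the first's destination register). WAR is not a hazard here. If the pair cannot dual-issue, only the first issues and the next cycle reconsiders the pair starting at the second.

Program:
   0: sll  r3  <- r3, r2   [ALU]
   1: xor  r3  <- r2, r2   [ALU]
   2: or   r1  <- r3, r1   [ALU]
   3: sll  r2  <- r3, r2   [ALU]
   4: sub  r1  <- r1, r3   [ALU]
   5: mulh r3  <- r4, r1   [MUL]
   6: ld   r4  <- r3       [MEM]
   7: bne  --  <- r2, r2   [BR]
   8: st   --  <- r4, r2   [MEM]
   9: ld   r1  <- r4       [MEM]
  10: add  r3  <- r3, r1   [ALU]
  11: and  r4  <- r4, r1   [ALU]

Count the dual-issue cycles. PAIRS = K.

PAIRS = 3

t=0 i0:sll.ALU ; WAW r3
t=1 i1:xor.ALU ; RAW r3
t=2 i2,i3:or.ALU;sll.ALU ; 2-wide
t=3 i4:sub.ALU ; RAW r1
t=4 i5:mulh.MUL ; RAW r3
t=5 i6,i7:ld.MEM;bne.BR ; 2-wide
t=6 i8:st.MEM ; no-port MEM/MEM
t=7 i9:ld.MEM ; RAW r1
t=8 i10,i11:add.ALU;and.ALU ; 2-wide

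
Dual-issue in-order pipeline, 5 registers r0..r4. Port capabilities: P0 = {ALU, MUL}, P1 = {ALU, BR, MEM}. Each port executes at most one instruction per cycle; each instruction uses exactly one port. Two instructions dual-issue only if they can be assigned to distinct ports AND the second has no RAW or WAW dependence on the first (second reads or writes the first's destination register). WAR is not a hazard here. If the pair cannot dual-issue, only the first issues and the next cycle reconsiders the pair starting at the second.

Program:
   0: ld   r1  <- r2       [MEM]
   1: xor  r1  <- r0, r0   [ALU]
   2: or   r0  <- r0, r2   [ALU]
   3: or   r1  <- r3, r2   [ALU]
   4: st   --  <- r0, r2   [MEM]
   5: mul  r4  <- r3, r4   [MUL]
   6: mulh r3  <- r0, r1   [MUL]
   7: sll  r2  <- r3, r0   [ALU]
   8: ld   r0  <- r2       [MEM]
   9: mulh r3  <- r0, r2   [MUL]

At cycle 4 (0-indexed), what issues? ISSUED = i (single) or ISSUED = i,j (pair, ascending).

ISSUED = 6

[0] i0  ld  -- WAW r1
[1] i1,i2  xor+or  -- pair
[2] i3,i4  or+st  -- pair
[3] i5  mul  -- no-port MUL/MUL
[4] i6  mulh  -- RAW r3
[5] i7  sll  -- RAW r2
[6] i8  ld  -- RAW r0
[7] i9  mulh  -- tail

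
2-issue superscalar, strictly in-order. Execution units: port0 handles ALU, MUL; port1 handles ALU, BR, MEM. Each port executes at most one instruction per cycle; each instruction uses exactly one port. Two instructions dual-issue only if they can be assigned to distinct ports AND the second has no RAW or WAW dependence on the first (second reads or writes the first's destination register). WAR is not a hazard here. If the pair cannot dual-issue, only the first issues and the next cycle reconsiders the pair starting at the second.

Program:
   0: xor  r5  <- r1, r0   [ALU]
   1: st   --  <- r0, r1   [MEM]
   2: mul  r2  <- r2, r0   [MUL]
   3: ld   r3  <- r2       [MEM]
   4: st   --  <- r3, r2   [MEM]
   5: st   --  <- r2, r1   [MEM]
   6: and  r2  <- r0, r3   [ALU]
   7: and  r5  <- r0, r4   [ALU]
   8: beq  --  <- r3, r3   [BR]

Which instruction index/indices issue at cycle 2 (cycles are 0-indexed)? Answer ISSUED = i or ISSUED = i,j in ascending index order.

ISSUED = 3

#0 head=0: xor st i0/i1 dual
#1 head=2: mul i2 RAW r2
#2 head=3: ld i3 no-port MEM/MEM
#3 head=4: st i4 no-port MEM/MEM
#4 head=5: st and i5/i6 dual
#5 head=7: and beq i7/i8 dual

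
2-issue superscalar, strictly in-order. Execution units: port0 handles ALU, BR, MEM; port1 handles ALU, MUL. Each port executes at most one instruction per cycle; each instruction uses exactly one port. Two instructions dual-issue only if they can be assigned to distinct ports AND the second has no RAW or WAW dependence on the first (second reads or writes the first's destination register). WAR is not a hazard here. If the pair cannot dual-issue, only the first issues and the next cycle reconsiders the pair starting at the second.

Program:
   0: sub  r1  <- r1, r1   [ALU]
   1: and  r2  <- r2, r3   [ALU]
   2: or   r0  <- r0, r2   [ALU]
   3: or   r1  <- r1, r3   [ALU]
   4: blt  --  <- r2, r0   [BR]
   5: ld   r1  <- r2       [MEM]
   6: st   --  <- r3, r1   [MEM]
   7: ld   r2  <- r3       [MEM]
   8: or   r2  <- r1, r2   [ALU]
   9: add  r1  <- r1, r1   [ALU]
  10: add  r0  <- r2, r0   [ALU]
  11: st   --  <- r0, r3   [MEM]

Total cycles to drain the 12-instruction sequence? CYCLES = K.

CYCLES = 9

0. sub.ALU;and.ALU @i0,i1  | 2-wide
1. or.ALU;or.ALU @i2,i3  | 2-wide
2. blt.BR @i4  | no-port BR/MEM
3. ld.MEM @i5  | no-port MEM/MEM
4. st.MEM @i6  | no-port MEM/MEM
5. ld.MEM @i7  | RAW+WAW r2
6. or.ALU;add.ALU @i8,i9  | 2-wide
7. add.ALU @i10  | RAW r0
8. st.MEM @i11  | tail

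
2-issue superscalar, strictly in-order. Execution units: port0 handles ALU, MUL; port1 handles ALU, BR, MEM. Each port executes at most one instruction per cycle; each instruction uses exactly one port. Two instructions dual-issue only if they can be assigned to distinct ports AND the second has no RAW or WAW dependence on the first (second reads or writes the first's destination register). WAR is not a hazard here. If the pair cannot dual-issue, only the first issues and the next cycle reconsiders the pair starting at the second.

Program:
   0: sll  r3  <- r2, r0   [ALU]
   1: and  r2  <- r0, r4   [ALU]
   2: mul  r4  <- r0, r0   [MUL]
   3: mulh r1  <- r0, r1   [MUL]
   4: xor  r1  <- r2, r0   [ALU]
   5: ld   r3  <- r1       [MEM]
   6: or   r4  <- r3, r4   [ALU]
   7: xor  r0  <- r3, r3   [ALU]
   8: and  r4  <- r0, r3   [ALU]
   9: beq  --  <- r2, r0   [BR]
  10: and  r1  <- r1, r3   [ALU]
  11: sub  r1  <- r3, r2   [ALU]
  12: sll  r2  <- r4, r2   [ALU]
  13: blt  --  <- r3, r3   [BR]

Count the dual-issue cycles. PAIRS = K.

PAIRS = 4

0. sll+and @i0,i1  | pair
1. mul @i2  | no-port MUL/MUL
2. mulh @i3  | WAW r1
3. xor @i4  | RAW r1
4. ld @i5  | RAW r3
5. or+xor @i6,i7  | pair
6. and+beq @i8,i9  | pair
7. and @i10  | WAW r1
8. sub+sll @i11,i12  | pair
9. blt @i13  | tail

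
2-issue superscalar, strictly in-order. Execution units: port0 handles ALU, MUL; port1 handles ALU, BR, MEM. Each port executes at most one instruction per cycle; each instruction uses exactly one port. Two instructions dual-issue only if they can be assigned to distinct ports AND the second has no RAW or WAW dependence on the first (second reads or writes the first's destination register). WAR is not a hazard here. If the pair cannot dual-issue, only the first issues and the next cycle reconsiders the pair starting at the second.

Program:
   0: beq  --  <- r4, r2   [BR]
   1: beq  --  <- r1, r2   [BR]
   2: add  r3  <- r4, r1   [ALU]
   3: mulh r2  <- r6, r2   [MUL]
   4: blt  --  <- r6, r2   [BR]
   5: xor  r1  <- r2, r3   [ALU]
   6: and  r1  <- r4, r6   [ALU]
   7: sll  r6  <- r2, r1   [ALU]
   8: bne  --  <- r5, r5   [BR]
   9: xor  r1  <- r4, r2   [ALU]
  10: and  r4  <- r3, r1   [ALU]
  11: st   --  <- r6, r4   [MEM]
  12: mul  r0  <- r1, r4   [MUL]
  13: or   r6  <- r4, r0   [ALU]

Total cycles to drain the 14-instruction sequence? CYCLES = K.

[0] i0  beq.BR  -- no-port BR/BR
[1] i1+i2  beq.BR;add.ALU  -- 2-wide
[2] i3  mulh.MUL  -- RAW r2
[3] i4+i5  blt.BR;xor.ALU  -- 2-wide
[4] i6  and.ALU  -- RAW r1
[5] i7+i8  sll.ALU;bne.BR  -- 2-wide
[6] i9  xor.ALU  -- RAW r1
[7] i10  and.ALU  -- RAW r4
[8] i11+i12  st.MEM;mul.MUL  -- 2-wide
[9] i13  or.ALU  -- tail

CYCLES = 10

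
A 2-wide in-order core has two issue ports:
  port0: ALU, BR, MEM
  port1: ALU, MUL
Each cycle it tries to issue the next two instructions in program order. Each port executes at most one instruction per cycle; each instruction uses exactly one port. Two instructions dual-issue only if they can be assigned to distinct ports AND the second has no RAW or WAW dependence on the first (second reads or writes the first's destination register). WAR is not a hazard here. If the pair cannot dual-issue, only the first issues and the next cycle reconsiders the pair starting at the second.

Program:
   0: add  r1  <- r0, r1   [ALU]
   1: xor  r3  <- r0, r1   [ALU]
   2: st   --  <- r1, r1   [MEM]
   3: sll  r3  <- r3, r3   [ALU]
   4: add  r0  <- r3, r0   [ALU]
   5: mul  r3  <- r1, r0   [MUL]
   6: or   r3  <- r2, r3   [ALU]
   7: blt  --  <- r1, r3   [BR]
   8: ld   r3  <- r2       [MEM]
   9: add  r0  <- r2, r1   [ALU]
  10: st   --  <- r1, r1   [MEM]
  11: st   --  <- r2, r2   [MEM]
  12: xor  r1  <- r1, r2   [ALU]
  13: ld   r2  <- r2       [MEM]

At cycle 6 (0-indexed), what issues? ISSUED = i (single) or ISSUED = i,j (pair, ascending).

ISSUED = 7

0. add.ALU @i0  | RAW r1
1. xor.ALU;st.MEM @i1,i2  | pair
2. sll.ALU @i3  | RAW r3
3. add.ALU @i4  | RAW r0
4. mul.MUL @i5  | RAW+WAW r3
5. or.ALU @i6  | RAW r3
6. blt.BR @i7  | no-port BR/MEM
7. ld.MEM;add.ALU @i8,i9  | pair
8. st.MEM @i10  | no-port MEM/MEM
9. st.MEM;xor.ALU @i11,i12  | pair
10. ld.MEM @i13  | tail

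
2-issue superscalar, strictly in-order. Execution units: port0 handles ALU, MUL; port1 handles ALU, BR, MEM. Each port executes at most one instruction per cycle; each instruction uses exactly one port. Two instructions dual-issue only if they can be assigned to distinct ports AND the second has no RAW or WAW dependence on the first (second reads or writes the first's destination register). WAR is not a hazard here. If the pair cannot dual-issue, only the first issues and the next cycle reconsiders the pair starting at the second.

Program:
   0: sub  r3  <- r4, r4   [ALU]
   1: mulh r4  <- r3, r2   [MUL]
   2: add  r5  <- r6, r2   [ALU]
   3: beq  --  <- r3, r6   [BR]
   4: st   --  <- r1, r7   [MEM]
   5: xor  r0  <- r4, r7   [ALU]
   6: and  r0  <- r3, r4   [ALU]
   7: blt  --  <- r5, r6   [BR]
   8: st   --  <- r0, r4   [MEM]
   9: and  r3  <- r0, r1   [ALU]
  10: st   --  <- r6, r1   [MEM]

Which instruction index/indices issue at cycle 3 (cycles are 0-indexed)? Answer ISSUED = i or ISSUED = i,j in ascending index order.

ISSUED = 4,5

0. sub @i0  | RAW r3
1. mulh;add @i1,i2  | pair
2. beq @i3  | no-port BR/MEM
3. st;xor @i4,i5  | pair
4. and;blt @i6,i7  | pair
5. st;and @i8,i9  | pair
6. st @i10  | tail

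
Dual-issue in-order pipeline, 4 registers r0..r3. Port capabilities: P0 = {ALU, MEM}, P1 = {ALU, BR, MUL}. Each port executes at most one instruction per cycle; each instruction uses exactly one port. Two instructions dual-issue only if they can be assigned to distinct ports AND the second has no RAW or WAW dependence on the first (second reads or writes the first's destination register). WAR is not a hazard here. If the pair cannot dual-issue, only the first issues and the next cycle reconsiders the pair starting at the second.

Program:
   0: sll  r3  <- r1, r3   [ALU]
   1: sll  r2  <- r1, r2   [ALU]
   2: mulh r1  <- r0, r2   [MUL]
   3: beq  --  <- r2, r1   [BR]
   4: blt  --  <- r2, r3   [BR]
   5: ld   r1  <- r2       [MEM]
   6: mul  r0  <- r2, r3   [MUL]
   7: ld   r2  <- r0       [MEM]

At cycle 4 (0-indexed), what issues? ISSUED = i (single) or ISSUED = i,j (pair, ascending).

  cy0 -> i0/i1 (sll/sll) 2-wide
  cy1 -> i2 (mulh) no-port MUL/BR
  cy2 -> i3 (beq) no-port BR/BR
  cy3 -> i4/i5 (blt/ld) 2-wide
  cy4 -> i6 (mul) RAW r0
  cy5 -> i7 (ld) tail

ISSUED = 6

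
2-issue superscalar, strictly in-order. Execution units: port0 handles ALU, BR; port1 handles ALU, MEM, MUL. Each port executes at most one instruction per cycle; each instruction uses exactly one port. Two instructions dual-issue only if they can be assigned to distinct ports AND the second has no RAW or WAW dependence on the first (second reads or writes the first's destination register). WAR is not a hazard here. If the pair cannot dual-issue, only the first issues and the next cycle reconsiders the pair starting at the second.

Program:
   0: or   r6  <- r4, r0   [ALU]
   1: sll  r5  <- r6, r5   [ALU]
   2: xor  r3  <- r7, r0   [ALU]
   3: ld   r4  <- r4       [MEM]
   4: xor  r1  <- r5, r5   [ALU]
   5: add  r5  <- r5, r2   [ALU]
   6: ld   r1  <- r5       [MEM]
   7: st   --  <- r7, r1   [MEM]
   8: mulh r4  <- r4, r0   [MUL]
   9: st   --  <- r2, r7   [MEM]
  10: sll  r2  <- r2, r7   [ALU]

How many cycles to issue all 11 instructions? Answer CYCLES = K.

0. or @i0  | RAW r6
1. sll;xor @i1&i2  | 2-wide
2. ld;xor @i3&i4  | 2-wide
3. add @i5  | RAW r5
4. ld @i6  | no-port MEM/MEM
5. st @i7  | no-port MEM/MUL
6. mulh @i8  | no-port MUL/MEM
7. st;sll @i9&i10  | 2-wide

CYCLES = 8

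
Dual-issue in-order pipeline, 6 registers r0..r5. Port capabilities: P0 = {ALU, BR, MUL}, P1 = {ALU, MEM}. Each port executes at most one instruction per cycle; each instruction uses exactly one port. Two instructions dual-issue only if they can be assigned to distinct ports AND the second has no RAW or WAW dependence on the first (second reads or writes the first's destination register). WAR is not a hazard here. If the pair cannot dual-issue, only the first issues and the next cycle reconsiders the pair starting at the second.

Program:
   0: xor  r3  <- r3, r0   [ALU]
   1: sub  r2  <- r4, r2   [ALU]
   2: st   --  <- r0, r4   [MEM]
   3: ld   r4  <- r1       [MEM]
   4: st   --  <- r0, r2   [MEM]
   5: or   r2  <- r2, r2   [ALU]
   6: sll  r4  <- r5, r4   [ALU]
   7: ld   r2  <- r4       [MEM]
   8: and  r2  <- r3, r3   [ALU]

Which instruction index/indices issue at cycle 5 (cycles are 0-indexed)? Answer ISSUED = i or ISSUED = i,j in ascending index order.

ISSUED = 7

t=0 i0&i1:xor+sub ; pair
t=1 i2:st ; no-port MEM/MEM
t=2 i3:ld ; no-port MEM/MEM
t=3 i4&i5:st+or ; pair
t=4 i6:sll ; RAW r4
t=5 i7:ld ; WAW r2
t=6 i8:and ; tail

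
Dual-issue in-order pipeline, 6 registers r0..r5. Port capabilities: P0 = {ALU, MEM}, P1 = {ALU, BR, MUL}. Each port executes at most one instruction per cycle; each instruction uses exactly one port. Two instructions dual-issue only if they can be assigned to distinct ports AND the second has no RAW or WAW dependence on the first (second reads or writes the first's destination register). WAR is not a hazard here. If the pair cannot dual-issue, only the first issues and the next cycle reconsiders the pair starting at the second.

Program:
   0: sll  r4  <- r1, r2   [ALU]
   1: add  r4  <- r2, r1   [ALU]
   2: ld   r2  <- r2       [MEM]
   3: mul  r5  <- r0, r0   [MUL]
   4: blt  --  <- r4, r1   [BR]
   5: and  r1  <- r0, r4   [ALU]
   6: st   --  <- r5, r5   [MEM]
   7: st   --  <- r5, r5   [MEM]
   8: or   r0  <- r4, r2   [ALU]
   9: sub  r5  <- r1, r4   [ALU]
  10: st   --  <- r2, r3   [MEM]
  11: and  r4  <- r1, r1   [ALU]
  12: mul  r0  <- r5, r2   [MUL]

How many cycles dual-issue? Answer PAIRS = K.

  cy0 -> i0 (sll) WAW r4
  cy1 -> i1,i2 (add;ld) 2-wide
  cy2 -> i3 (mul) no-port MUL/BR
  cy3 -> i4,i5 (blt;and) 2-wide
  cy4 -> i6 (st) no-port MEM/MEM
  cy5 -> i7,i8 (st;or) 2-wide
  cy6 -> i9,i10 (sub;st) 2-wide
  cy7 -> i11,i12 (and;mul) 2-wide

PAIRS = 5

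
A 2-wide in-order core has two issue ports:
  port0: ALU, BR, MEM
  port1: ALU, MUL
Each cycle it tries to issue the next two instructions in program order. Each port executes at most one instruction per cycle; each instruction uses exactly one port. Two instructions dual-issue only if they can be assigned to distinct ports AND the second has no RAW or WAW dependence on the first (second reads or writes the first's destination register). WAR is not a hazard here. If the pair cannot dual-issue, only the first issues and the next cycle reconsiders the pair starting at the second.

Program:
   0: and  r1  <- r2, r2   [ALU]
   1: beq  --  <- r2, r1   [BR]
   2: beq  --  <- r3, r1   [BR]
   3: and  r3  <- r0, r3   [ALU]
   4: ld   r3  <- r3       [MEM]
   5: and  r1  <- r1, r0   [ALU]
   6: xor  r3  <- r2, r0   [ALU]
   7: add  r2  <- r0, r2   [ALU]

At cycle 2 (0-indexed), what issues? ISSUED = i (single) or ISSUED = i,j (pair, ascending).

ISSUED = 2,3

[0] i0  and.ALU  -- RAW r1
[1] i1  beq.BR  -- no-port BR/BR
[2] i2/i3  beq.BR/and.ALU  -- 2-wide
[3] i4/i5  ld.MEM/and.ALU  -- 2-wide
[4] i6/i7  xor.ALU/add.ALU  -- 2-wide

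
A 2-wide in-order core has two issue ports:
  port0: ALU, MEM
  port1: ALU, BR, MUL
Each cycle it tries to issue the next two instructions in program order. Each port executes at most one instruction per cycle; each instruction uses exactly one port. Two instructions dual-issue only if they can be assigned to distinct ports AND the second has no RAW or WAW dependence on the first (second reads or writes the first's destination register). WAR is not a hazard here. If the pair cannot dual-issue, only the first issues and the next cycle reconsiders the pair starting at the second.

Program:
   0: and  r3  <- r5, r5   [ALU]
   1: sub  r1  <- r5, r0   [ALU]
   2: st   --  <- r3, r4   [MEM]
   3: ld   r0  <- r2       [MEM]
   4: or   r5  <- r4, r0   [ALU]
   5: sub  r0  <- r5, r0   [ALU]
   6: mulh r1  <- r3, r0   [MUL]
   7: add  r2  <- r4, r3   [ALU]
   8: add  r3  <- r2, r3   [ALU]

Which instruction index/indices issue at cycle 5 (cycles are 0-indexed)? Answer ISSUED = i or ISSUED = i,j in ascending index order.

c0: i0+i1 and sub  2-wide
c1: i2 st  no-port MEM/MEM
c2: i3 ld  RAW r0
c3: i4 or  RAW r5
c4: i5 sub  RAW r0
c5: i6+i7 mulh add  2-wide
c6: i8 add  tail

ISSUED = 6,7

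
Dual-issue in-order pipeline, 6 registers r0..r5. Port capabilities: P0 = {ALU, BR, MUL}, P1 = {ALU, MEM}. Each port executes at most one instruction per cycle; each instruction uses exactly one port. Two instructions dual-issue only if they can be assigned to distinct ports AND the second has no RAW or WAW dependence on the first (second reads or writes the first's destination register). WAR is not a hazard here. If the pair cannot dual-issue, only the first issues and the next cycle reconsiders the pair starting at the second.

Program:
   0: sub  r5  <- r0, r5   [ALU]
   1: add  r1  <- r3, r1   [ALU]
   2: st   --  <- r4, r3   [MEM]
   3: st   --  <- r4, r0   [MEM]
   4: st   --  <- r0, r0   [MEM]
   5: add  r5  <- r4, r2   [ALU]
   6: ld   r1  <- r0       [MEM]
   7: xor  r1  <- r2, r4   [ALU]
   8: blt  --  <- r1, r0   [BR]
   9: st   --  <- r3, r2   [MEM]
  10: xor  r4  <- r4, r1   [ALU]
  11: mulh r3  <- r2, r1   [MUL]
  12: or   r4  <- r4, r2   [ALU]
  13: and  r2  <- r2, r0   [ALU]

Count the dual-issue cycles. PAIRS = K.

PAIRS = 5

[0] i0&i1  sub+add  -- pair
[1] i2  st  -- no-port MEM/MEM
[2] i3  st  -- no-port MEM/MEM
[3] i4&i5  st+add  -- pair
[4] i6  ld  -- WAW r1
[5] i7  xor  -- RAW r1
[6] i8&i9  blt+st  -- pair
[7] i10&i11  xor+mulh  -- pair
[8] i12&i13  or+and  -- pair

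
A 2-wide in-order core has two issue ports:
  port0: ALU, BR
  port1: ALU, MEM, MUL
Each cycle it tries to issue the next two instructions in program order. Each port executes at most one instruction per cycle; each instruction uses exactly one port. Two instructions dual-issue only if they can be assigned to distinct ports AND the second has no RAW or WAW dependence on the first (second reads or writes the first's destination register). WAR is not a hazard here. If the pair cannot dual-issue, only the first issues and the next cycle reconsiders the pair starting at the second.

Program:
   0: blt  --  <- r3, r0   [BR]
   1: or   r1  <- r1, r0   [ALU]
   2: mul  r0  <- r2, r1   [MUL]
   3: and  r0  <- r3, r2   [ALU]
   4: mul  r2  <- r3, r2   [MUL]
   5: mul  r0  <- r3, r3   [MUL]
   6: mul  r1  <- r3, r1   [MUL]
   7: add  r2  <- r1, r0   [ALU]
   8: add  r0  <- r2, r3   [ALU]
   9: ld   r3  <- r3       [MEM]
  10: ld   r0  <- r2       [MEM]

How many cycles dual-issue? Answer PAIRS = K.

[0] i0+i1  blt+or  -- 2-wide
[1] i2  mul  -- WAW r0
[2] i3+i4  and+mul  -- 2-wide
[3] i5  mul  -- no-port MUL/MUL
[4] i6  mul  -- RAW r1
[5] i7  add  -- RAW r2
[6] i8+i9  add+ld  -- 2-wide
[7] i10  ld  -- tail

PAIRS = 3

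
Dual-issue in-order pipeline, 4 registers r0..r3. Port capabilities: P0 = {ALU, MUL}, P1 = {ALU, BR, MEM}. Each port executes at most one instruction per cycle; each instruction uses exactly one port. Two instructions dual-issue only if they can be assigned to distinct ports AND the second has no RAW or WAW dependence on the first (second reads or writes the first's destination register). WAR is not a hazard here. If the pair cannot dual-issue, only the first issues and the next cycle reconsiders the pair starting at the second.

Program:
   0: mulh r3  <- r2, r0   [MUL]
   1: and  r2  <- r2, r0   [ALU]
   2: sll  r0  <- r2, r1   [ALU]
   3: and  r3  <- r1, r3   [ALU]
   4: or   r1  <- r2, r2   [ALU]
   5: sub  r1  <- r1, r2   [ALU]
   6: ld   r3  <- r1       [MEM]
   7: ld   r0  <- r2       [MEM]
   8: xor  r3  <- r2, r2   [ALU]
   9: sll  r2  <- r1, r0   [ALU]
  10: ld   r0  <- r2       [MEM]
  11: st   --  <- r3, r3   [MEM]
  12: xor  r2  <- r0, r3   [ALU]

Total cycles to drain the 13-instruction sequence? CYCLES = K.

CYCLES = 9

#0 head=0: mulh.MUL and.ALU i0&i1 2-wide
#1 head=2: sll.ALU and.ALU i2&i3 2-wide
#2 head=4: or.ALU i4 RAW+WAW r1
#3 head=5: sub.ALU i5 RAW r1
#4 head=6: ld.MEM i6 no-port MEM/MEM
#5 head=7: ld.MEM xor.ALU i7&i8 2-wide
#6 head=9: sll.ALU i9 RAW r2
#7 head=10: ld.MEM i10 no-port MEM/MEM
#8 head=11: st.MEM xor.ALU i11&i12 2-wide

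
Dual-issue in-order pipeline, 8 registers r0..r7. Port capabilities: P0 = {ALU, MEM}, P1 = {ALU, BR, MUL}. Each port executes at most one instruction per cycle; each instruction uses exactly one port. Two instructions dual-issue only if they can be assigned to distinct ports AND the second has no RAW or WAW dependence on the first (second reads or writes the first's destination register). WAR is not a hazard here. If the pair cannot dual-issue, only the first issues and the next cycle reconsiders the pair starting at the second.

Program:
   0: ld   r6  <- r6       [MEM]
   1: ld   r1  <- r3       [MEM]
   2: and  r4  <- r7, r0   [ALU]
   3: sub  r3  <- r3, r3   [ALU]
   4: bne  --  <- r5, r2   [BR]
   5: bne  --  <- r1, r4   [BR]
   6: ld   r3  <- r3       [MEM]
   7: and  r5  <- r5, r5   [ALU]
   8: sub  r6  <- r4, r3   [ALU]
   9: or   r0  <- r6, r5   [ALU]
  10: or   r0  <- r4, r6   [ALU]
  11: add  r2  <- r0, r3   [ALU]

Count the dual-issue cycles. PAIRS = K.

  cy0 -> i0 (ld.MEM) no-port MEM/MEM
  cy1 -> i1/i2 (ld.MEM and.ALU) dual
  cy2 -> i3/i4 (sub.ALU bne.BR) dual
  cy3 -> i5/i6 (bne.BR ld.MEM) dual
  cy4 -> i7/i8 (and.ALU sub.ALU) dual
  cy5 -> i9 (or.ALU) WAW r0
  cy6 -> i10 (or.ALU) RAW r0
  cy7 -> i11 (add.ALU) tail

PAIRS = 4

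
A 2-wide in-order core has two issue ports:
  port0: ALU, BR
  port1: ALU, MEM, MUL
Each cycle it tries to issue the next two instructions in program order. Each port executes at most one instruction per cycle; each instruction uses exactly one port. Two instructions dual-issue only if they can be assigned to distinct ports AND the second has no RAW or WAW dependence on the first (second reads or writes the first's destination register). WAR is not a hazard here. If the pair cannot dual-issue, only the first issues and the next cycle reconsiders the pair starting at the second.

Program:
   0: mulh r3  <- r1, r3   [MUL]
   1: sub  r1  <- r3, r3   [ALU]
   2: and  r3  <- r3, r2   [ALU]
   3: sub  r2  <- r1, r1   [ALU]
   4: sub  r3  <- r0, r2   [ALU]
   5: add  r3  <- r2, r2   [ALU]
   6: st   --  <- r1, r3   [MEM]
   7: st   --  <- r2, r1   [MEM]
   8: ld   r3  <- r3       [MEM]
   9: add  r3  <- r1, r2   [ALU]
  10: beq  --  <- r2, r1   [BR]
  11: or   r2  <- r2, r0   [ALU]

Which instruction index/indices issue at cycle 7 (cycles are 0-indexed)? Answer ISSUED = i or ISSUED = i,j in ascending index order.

ISSUED = 8

c0: i0 mulh  RAW r3
c1: i1+i2 sub;and  dual
c2: i3 sub  RAW r2
c3: i4 sub  WAW r3
c4: i5 add  RAW r3
c5: i6 st  no-port MEM/MEM
c6: i7 st  no-port MEM/MEM
c7: i8 ld  WAW r3
c8: i9+i10 add;beq  dual
c9: i11 or  tail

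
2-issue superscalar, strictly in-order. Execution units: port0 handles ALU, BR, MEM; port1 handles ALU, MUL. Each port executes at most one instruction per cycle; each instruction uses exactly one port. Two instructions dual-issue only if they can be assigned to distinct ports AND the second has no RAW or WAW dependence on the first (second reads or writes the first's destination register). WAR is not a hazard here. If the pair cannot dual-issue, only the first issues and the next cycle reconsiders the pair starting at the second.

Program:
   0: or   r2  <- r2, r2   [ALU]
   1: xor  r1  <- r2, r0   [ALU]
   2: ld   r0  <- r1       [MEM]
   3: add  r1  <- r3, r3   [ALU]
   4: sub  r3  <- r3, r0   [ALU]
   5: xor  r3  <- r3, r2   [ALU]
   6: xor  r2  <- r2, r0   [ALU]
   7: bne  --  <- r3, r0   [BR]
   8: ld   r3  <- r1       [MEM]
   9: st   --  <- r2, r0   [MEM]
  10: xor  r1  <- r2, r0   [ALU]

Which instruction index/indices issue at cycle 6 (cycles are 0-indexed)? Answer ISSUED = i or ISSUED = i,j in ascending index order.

c0: i0 or  RAW r2
c1: i1 xor  RAW r1
c2: i2+i3 ld;add  pair
c3: i4 sub  RAW+WAW r3
c4: i5+i6 xor;xor  pair
c5: i7 bne  no-port BR/MEM
c6: i8 ld  no-port MEM/MEM
c7: i9+i10 st;xor  pair

ISSUED = 8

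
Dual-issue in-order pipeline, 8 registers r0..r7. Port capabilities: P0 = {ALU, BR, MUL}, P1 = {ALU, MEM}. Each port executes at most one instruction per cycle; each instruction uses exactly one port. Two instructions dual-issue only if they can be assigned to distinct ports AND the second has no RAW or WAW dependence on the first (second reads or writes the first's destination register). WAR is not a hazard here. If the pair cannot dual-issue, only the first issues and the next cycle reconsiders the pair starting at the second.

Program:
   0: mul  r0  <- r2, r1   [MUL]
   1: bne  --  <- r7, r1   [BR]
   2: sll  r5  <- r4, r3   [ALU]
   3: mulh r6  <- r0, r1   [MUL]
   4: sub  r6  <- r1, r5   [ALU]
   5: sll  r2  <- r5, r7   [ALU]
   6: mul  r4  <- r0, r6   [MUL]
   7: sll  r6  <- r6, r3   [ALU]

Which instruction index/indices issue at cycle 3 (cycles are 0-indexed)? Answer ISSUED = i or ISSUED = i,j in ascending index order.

ISSUED = 4,5

  cy0 -> i0 (mul) no-port MUL/BR
  cy1 -> i1/i2 (bne+sll) pair
  cy2 -> i3 (mulh) WAW r6
  cy3 -> i4/i5 (sub+sll) pair
  cy4 -> i6/i7 (mul+sll) pair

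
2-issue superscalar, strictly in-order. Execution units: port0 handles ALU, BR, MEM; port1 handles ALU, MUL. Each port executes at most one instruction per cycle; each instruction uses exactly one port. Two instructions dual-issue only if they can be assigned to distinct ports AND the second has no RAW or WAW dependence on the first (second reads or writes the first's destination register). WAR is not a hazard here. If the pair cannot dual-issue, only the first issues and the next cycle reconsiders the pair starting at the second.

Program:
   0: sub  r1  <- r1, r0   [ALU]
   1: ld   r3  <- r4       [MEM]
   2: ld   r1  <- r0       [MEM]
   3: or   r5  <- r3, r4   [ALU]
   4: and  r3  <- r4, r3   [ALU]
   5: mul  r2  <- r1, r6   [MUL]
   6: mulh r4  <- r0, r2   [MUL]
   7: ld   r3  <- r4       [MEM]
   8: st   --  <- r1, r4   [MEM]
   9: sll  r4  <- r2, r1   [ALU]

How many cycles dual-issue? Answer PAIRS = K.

PAIRS = 4

t=0 i0+i1:sub.ALU ld.MEM ; dual
t=1 i2+i3:ld.MEM or.ALU ; dual
t=2 i4+i5:and.ALU mul.MUL ; dual
t=3 i6:mulh.MUL ; RAW r4
t=4 i7:ld.MEM ; no-port MEM/MEM
t=5 i8+i9:st.MEM sll.ALU ; dual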